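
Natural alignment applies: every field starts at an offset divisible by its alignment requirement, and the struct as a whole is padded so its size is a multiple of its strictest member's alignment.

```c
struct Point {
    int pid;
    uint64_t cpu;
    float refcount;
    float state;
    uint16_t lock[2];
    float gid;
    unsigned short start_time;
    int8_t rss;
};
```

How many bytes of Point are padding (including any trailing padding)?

9

0..4  pid  (4B, 4-aligned)
4..8  -- padding (4B)
8..16  cpu  (8B, 8-aligned)
16..20  refcount  (4B, 4-aligned)
20..24  state  (4B, 4-aligned)
24..28  lock  (4B, 2-aligned)
28..32  gid  (4B, 4-aligned)
32..34  start_time  (2B, 2-aligned)
34..35  rss  (1B, 1-aligned)
35..40  -- tail padding (5B)
sizeof = 40, alignof = 8
data bytes 31, size 40 → padding 9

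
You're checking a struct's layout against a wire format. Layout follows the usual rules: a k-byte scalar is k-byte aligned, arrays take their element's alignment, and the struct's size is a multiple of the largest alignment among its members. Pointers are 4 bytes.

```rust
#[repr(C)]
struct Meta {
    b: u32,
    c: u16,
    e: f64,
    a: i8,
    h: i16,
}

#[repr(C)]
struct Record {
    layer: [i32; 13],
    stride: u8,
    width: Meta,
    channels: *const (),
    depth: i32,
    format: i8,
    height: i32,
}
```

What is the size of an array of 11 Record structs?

Meta: 0..4  b  (4B, 4-aligned); 4..6  c  (2B, 2-aligned); 6..8  -- padding (2B); 8..16  e  (8B, 8-aligned); 16..17  a  (1B, 1-aligned); 17..18  -- padding (1B); 18..20  h  (2B, 2-aligned); 20..24  -- tail padding (4B); sizeof = 24, alignof = 8
0..52  layer  (52B, 4-aligned)
52..53  stride  (1B, 1-aligned)
53..56  -- padding (3B)
56..80  width  (24B, 8-aligned)
80..84  channels  (4B, 4-aligned)
84..88  depth  (4B, 4-aligned)
88..89  format  (1B, 1-aligned)
89..92  -- padding (3B)
92..96  height  (4B, 4-aligned)
sizeof = 96, alignof = 8
array of 11: 11 × 96 = 1056

1056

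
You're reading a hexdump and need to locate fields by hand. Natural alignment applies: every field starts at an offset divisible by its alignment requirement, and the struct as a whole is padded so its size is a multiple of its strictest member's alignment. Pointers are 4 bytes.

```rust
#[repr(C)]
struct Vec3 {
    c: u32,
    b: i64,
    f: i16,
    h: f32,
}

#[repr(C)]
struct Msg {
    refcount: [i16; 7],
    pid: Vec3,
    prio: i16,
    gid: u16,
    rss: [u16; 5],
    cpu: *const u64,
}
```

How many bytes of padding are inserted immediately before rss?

Vec3: c at 0 (size 4, align 4) → ends 4; pad 4 to align 8 for b; b at 8 (size 8, align 8) → ends 16; f at 16 (size 2, align 2) → ends 18; pad 2 to align 4 for h; h at 20 (size 4, align 4) → ends 24; total 24 bytes, alignment 8
refcount at 0 (size 14, align 2) → ends 14
pad 2 to align 8 for pid
pid at 16 (size 24, align 8) → ends 40
prio at 40 (size 2, align 2) → ends 42
gid at 42 (size 2, align 2) → ends 44
rss at 44 (size 10, align 2) → ends 54

0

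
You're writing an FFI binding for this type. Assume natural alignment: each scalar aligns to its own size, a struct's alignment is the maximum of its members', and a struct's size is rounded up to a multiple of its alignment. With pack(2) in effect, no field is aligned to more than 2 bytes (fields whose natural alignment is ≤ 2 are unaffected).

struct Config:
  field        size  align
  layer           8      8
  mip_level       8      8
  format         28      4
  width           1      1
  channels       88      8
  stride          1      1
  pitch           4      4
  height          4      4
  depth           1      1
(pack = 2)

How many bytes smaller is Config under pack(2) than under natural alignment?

6

natural layout:
  layer at 0 (size 8, align 8) → ends 8
  mip_level at 8 (size 8, align 8) → ends 16
  format at 16 (size 28, align 4) → ends 44
  width at 44 (size 1, align 1) → ends 45
  pad 3 to align 8 for channels
  channels at 48 (size 88, align 8) → ends 136
  stride at 136 (size 1, align 1) → ends 137
  pad 3 to align 4 for pitch
  pitch at 140 (size 4, align 4) → ends 144
  height at 144 (size 4, align 4) → ends 148
  depth at 148 (size 1, align 1) → ends 149
  tail pad 3 to reach multiple of 8
  total 152 bytes, alignment 8
packed(2) layout:
  layer at 0 (size 8, align 2) → ends 8
  mip_level at 8 (size 8, align 2) → ends 16
  format at 16 (size 28, align 2) → ends 44
  width at 44 (size 1, align 1) → ends 45
  pad 1 to align 2 for channels
  channels at 46 (size 88, align 2) → ends 134
  stride at 134 (size 1, align 1) → ends 135
  pad 1 to align 2 for pitch
  pitch at 136 (size 4, align 2) → ends 140
  height at 140 (size 4, align 2) → ends 144
  depth at 144 (size 1, align 1) → ends 145
  tail pad 1 to reach multiple of 2
  total 146 bytes, alignment 2
152 − 146 = 6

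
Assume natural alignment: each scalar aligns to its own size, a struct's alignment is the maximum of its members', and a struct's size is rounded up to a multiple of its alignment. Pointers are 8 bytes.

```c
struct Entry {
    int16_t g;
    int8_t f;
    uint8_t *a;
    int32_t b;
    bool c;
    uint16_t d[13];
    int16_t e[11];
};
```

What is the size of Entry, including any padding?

72

@0: g [2B, align 2] → 2
@2: f [1B, align 1] → 3
+5 pad (align 8)
@8: a [8B, align 8] → 16
@16: b [4B, align 4] → 20
@20: c [1B, align 1] → 21
+1 pad (align 2)
@22: d [26B, align 2] → 48
@48: e [22B, align 2] → 70
+2 tail pad (align 8)
size 72, align 8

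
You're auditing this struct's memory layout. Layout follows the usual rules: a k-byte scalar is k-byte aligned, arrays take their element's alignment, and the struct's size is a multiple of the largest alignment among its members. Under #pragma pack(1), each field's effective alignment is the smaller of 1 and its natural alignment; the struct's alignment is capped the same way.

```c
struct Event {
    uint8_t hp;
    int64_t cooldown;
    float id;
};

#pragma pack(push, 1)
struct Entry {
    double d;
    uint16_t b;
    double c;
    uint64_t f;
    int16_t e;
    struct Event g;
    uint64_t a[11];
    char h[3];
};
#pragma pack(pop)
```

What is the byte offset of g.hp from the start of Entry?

28

Event: 0..1  hp  (1B, 1-aligned); 1..8  -- padding (7B); 8..16  cooldown  (8B, 8-aligned); 16..20  id  (4B, 4-aligned); 20..24  -- tail padding (4B); sizeof = 24, alignof = 8
0..8  d  (8B, 1-aligned)
8..10  b  (2B, 1-aligned)
10..18  c  (8B, 1-aligned)
18..26  f  (8B, 1-aligned)
26..28  e  (2B, 1-aligned)
28..52  g  (24B, 1-aligned)
within Event: hp at 0
28 + 0 = 28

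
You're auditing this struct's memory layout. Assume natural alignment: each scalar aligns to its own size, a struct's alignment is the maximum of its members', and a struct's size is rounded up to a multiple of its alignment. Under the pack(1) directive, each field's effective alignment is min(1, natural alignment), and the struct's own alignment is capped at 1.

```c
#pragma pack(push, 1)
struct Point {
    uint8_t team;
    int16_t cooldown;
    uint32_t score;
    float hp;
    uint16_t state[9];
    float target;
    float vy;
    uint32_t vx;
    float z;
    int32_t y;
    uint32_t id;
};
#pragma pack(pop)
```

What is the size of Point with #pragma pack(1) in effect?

53

team at 0 (size 1, align 1) → ends 1
cooldown at 1 (size 2, align 1) → ends 3
score at 3 (size 4, align 1) → ends 7
hp at 7 (size 4, align 1) → ends 11
state at 11 (size 18, align 1) → ends 29
target at 29 (size 4, align 1) → ends 33
vy at 33 (size 4, align 1) → ends 37
vx at 37 (size 4, align 1) → ends 41
z at 41 (size 4, align 1) → ends 45
y at 45 (size 4, align 1) → ends 49
id at 49 (size 4, align 1) → ends 53
total 53 bytes, alignment 1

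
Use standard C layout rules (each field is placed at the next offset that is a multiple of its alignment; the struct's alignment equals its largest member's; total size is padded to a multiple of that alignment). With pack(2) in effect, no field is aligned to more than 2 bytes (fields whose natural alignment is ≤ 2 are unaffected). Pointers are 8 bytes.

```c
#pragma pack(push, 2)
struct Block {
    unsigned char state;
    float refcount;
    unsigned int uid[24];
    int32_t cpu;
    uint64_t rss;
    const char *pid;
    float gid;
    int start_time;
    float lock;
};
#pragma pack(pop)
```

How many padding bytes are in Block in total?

0..1  state  (1B, 1-aligned)
1..2  -- padding (1B)
2..6  refcount  (4B, 2-aligned)
6..102  uid  (96B, 2-aligned)
102..106  cpu  (4B, 2-aligned)
106..114  rss  (8B, 2-aligned)
114..122  pid  (8B, 2-aligned)
122..126  gid  (4B, 2-aligned)
126..130  start_time  (4B, 2-aligned)
130..134  lock  (4B, 2-aligned)
sizeof = 134, alignof = 2
data bytes 133, size 134 → padding 1

1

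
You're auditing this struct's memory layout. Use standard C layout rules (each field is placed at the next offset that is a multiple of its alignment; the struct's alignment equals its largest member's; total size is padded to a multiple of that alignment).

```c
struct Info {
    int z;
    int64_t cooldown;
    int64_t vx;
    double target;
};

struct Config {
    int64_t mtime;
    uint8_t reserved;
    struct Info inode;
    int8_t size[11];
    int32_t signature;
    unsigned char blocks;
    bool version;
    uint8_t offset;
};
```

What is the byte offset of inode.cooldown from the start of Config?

24

Info: z at 0 (size 4, align 4) → ends 4; pad 4 to align 8 for cooldown; cooldown at 8 (size 8, align 8) → ends 16; vx at 16 (size 8, align 8) → ends 24; target at 24 (size 8, align 8) → ends 32; total 32 bytes, alignment 8
mtime at 0 (size 8, align 8) → ends 8
reserved at 8 (size 1, align 1) → ends 9
pad 7 to align 8 for inode
inode at 16 (size 32, align 8) → ends 48
within Info: cooldown at 8
16 + 8 = 24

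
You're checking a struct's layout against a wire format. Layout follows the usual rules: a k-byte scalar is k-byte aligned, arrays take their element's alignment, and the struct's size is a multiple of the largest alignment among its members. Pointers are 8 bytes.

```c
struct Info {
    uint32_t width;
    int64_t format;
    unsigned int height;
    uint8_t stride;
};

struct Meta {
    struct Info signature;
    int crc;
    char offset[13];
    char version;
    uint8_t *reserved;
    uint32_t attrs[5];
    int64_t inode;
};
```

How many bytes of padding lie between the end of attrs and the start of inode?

4

Info: @0: width [4B, align 4] → 4; +4 pad (align 8); @8: format [8B, align 8] → 16; @16: height [4B, align 4] → 20; @20: stride [1B, align 1] → 21; +3 tail pad (align 8); size 24, align 8
@0: signature [24B, align 8] → 24
@24: crc [4B, align 4] → 28
@28: offset [13B, align 1] → 41
@41: version [1B, align 1] → 42
+6 pad (align 8)
@48: reserved [8B, align 8] → 56
@56: attrs [20B, align 4] → 76
+4 pad (align 8)
@80: inode [8B, align 8] → 88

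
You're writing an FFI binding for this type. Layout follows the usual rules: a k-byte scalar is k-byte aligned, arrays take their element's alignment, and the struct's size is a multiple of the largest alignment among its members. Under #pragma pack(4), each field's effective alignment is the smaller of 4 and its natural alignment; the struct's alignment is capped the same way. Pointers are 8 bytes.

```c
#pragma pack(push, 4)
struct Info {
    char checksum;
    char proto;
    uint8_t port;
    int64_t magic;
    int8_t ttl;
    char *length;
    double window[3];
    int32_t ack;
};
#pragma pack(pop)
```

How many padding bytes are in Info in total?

4

@0: checksum [1B, align 1] → 1
@1: proto [1B, align 1] → 2
@2: port [1B, align 1] → 3
+1 pad (align 4)
@4: magic [8B, align 4] → 12
@12: ttl [1B, align 1] → 13
+3 pad (align 4)
@16: length [8B, align 4] → 24
@24: window [24B, align 4] → 48
@48: ack [4B, align 4] → 52
size 52, align 4
data bytes 48, size 52 → padding 4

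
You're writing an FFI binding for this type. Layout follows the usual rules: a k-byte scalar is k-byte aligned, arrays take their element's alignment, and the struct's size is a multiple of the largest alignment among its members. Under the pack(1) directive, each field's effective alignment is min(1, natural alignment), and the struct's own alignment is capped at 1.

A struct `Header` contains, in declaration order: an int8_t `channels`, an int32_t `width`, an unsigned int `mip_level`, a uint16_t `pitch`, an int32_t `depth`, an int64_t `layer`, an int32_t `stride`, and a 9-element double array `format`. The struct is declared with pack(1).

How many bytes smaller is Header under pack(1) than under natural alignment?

natural layout:
  @0: channels [1B, align 1] → 1
  +3 pad (align 4)
  @4: width [4B, align 4] → 8
  @8: mip_level [4B, align 4] → 12
  @12: pitch [2B, align 2] → 14
  +2 pad (align 4)
  @16: depth [4B, align 4] → 20
  +4 pad (align 8)
  @24: layer [8B, align 8] → 32
  @32: stride [4B, align 4] → 36
  +4 pad (align 8)
  @40: format [72B, align 8] → 112
  size 112, align 8
packed(1) layout:
  @0: channels [1B, align 1] → 1
  @1: width [4B, align 1] → 5
  @5: mip_level [4B, align 1] → 9
  @9: pitch [2B, align 1] → 11
  @11: depth [4B, align 1] → 15
  @15: layer [8B, align 1] → 23
  @23: stride [4B, align 1] → 27
  @27: format [72B, align 1] → 99
  size 99, align 1
112 − 99 = 13

13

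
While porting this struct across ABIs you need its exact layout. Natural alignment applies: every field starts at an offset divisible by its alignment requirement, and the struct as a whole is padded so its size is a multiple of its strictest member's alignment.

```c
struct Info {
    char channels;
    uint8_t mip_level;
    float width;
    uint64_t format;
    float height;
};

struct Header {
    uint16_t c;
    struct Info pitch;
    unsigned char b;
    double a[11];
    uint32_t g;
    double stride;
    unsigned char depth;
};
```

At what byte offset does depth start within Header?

144

Info: 0..1  channels  (1B, 1-aligned); 1..2  mip_level  (1B, 1-aligned); 2..4  -- padding (2B); 4..8  width  (4B, 4-aligned); 8..16  format  (8B, 8-aligned); 16..20  height  (4B, 4-aligned); 20..24  -- tail padding (4B); sizeof = 24, alignof = 8
0..2  c  (2B, 2-aligned)
2..8  -- padding (6B)
8..32  pitch  (24B, 8-aligned)
32..33  b  (1B, 1-aligned)
33..40  -- padding (7B)
40..128  a  (88B, 8-aligned)
128..132  g  (4B, 4-aligned)
132..136  -- padding (4B)
136..144  stride  (8B, 8-aligned)
144..145  depth  (1B, 1-aligned)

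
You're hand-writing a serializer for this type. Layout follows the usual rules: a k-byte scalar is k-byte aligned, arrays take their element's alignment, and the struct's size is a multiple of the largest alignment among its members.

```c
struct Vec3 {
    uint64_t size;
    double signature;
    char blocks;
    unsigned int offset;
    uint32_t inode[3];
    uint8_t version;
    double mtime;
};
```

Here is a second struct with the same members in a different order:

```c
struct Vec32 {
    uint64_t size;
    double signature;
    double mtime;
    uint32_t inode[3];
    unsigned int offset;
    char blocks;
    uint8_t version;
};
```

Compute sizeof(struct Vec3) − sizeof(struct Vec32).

0

size at 0 (size 8, align 8) → ends 8
signature at 8 (size 8, align 8) → ends 16
blocks at 16 (size 1, align 1) → ends 17
pad 3 to align 4 for offset
offset at 20 (size 4, align 4) → ends 24
inode at 24 (size 12, align 4) → ends 36
version at 36 (size 1, align 1) → ends 37
pad 3 to align 8 for mtime
mtime at 40 (size 8, align 8) → ends 48
total 48 bytes, alignment 8
— Vec32 —
size at 0 (size 8, align 8) → ends 8
signature at 8 (size 8, align 8) → ends 16
mtime at 16 (size 8, align 8) → ends 24
inode at 24 (size 12, align 4) → ends 36
offset at 36 (size 4, align 4) → ends 40
blocks at 40 (size 1, align 1) → ends 41
version at 41 (size 1, align 1) → ends 42
tail pad 6 to reach multiple of 8
total 48 bytes, alignment 8
48 − 48 = 0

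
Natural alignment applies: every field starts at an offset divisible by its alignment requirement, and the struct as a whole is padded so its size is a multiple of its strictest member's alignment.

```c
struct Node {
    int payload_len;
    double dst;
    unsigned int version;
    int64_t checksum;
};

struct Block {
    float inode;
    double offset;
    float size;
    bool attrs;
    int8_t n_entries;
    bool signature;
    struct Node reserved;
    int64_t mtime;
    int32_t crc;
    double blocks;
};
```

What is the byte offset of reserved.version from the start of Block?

Node: payload_len at 0 (size 4, align 4) → ends 4; pad 4 to align 8 for dst; dst at 8 (size 8, align 8) → ends 16; version at 16 (size 4, align 4) → ends 20; pad 4 to align 8 for checksum; checksum at 24 (size 8, align 8) → ends 32; total 32 bytes, alignment 8
inode at 0 (size 4, align 4) → ends 4
pad 4 to align 8 for offset
offset at 8 (size 8, align 8) → ends 16
size at 16 (size 4, align 4) → ends 20
attrs at 20 (size 1, align 1) → ends 21
n_entries at 21 (size 1, align 1) → ends 22
signature at 22 (size 1, align 1) → ends 23
pad 1 to align 8 for reserved
reserved at 24 (size 32, align 8) → ends 56
within Node: version at 16
24 + 16 = 40

40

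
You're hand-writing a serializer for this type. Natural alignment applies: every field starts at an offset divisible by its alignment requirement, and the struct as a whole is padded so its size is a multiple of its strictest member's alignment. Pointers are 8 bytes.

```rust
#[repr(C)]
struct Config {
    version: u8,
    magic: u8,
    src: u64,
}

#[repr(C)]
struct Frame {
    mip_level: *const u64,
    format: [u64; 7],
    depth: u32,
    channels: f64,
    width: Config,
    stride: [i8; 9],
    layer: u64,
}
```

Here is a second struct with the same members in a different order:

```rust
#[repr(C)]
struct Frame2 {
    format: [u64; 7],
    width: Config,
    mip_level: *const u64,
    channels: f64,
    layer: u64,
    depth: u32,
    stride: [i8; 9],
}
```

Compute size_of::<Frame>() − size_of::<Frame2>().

Config: version at 0 (size 1, align 1) → ends 1; magic at 1 (size 1, align 1) → ends 2; pad 6 to align 8 for src; src at 8 (size 8, align 8) → ends 16; total 16 bytes, alignment 8
mip_level at 0 (size 8, align 8) → ends 8
format at 8 (size 56, align 8) → ends 64
depth at 64 (size 4, align 4) → ends 68
pad 4 to align 8 for channels
channels at 72 (size 8, align 8) → ends 80
width at 80 (size 16, align 8) → ends 96
stride at 96 (size 9, align 1) → ends 105
pad 7 to align 8 for layer
layer at 112 (size 8, align 8) → ends 120
total 120 bytes, alignment 8
— Frame2 —
format at 0 (size 56, align 8) → ends 56
width at 56 (size 16, align 8) → ends 72
mip_level at 72 (size 8, align 8) → ends 80
channels at 80 (size 8, align 8) → ends 88
layer at 88 (size 8, align 8) → ends 96
depth at 96 (size 4, align 4) → ends 100
stride at 100 (size 9, align 1) → ends 109
tail pad 3 to reach multiple of 8
total 112 bytes, alignment 8
120 − 112 = 8

8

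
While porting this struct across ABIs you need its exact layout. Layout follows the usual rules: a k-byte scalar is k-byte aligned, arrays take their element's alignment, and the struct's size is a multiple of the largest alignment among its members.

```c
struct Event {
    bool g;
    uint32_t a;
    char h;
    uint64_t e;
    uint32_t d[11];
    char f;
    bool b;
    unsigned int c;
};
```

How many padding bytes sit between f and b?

0

g at 0 (size 1, align 1) → ends 1
pad 3 to align 4 for a
a at 4 (size 4, align 4) → ends 8
h at 8 (size 1, align 1) → ends 9
pad 7 to align 8 for e
e at 16 (size 8, align 8) → ends 24
d at 24 (size 44, align 4) → ends 68
f at 68 (size 1, align 1) → ends 69
b at 69 (size 1, align 1) → ends 70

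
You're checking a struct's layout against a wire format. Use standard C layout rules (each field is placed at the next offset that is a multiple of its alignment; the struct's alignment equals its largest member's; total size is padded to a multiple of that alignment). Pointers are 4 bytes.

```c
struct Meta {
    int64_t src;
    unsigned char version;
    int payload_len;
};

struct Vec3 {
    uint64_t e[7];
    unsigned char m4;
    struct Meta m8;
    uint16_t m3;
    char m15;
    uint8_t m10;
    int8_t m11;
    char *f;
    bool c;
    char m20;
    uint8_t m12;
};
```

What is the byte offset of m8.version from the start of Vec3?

72

Meta: src at 0 (size 8, align 8) → ends 8; version at 8 (size 1, align 1) → ends 9; pad 3 to align 4 for payload_len; payload_len at 12 (size 4, align 4) → ends 16; total 16 bytes, alignment 8
e at 0 (size 56, align 8) → ends 56
m4 at 56 (size 1, align 1) → ends 57
pad 7 to align 8 for m8
m8 at 64 (size 16, align 8) → ends 80
within Meta: version at 8
64 + 8 = 72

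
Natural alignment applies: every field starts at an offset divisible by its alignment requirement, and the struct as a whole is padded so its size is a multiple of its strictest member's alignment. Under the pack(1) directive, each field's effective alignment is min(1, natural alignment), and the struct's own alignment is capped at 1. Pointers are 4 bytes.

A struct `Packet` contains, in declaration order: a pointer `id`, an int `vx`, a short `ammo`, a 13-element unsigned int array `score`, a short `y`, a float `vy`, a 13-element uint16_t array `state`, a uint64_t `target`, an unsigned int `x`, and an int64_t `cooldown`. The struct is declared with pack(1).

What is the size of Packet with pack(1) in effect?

id at 0 (size 4, align 1) → ends 4
vx at 4 (size 4, align 1) → ends 8
ammo at 8 (size 2, align 1) → ends 10
score at 10 (size 52, align 1) → ends 62
y at 62 (size 2, align 1) → ends 64
vy at 64 (size 4, align 1) → ends 68
state at 68 (size 26, align 1) → ends 94
target at 94 (size 8, align 1) → ends 102
x at 102 (size 4, align 1) → ends 106
cooldown at 106 (size 8, align 1) → ends 114
total 114 bytes, alignment 1

114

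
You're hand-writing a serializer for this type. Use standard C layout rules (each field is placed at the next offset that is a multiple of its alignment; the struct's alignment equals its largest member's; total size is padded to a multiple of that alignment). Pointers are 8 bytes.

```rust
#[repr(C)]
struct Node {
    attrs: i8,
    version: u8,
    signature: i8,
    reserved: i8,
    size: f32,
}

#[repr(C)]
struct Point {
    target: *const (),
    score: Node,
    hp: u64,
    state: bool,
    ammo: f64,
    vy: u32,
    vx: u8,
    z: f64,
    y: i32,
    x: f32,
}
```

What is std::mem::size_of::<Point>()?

64 bytes

Node: @0: attrs [1B, align 1] → 1; @1: version [1B, align 1] → 2; @2: signature [1B, align 1] → 3; @3: reserved [1B, align 1] → 4; @4: size [4B, align 4] → 8; size 8, align 4
@0: target [8B, align 8] → 8
@8: score [8B, align 4] → 16
@16: hp [8B, align 8] → 24
@24: state [1B, align 1] → 25
+7 pad (align 8)
@32: ammo [8B, align 8] → 40
@40: vy [4B, align 4] → 44
@44: vx [1B, align 1] → 45
+3 pad (align 8)
@48: z [8B, align 8] → 56
@56: y [4B, align 4] → 60
@60: x [4B, align 4] → 64
size 64, align 8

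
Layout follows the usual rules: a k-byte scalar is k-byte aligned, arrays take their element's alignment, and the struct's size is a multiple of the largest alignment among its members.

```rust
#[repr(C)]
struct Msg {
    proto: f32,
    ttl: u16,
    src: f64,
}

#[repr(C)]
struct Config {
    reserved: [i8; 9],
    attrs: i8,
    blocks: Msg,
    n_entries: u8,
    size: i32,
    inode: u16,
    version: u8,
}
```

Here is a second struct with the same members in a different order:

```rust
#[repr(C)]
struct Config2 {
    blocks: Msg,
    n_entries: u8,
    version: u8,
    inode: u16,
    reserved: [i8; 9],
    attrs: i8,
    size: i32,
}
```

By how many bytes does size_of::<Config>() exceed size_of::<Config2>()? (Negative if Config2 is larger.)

8

Msg: proto at 0 (size 4, align 4) → ends 4; ttl at 4 (size 2, align 2) → ends 6; pad 2 to align 8 for src; src at 8 (size 8, align 8) → ends 16; total 16 bytes, alignment 8
reserved at 0 (size 9, align 1) → ends 9
attrs at 9 (size 1, align 1) → ends 10
pad 6 to align 8 for blocks
blocks at 16 (size 16, align 8) → ends 32
n_entries at 32 (size 1, align 1) → ends 33
pad 3 to align 4 for size
size at 36 (size 4, align 4) → ends 40
inode at 40 (size 2, align 2) → ends 42
version at 42 (size 1, align 1) → ends 43
tail pad 5 to reach multiple of 8
total 48 bytes, alignment 8
— Config2 —
blocks at 0 (size 16, align 8) → ends 16
n_entries at 16 (size 1, align 1) → ends 17
version at 17 (size 1, align 1) → ends 18
inode at 18 (size 2, align 2) → ends 20
reserved at 20 (size 9, align 1) → ends 29
attrs at 29 (size 1, align 1) → ends 30
pad 2 to align 4 for size
size at 32 (size 4, align 4) → ends 36
tail pad 4 to reach multiple of 8
total 40 bytes, alignment 8
48 − 40 = 8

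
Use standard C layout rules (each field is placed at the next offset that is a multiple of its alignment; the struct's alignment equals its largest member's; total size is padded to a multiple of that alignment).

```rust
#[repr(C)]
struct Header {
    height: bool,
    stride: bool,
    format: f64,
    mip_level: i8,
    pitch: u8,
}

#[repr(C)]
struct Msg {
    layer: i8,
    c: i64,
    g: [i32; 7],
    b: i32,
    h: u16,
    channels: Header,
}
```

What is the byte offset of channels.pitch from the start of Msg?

73

Header: @0: height [1B, align 1] → 1; @1: stride [1B, align 1] → 2; +6 pad (align 8); @8: format [8B, align 8] → 16; @16: mip_level [1B, align 1] → 17; @17: pitch [1B, align 1] → 18; +6 tail pad (align 8); size 24, align 8
@0: layer [1B, align 1] → 1
+7 pad (align 8)
@8: c [8B, align 8] → 16
@16: g [28B, align 4] → 44
@44: b [4B, align 4] → 48
@48: h [2B, align 2] → 50
+6 pad (align 8)
@56: channels [24B, align 8] → 80
within Header: pitch at 17
56 + 17 = 73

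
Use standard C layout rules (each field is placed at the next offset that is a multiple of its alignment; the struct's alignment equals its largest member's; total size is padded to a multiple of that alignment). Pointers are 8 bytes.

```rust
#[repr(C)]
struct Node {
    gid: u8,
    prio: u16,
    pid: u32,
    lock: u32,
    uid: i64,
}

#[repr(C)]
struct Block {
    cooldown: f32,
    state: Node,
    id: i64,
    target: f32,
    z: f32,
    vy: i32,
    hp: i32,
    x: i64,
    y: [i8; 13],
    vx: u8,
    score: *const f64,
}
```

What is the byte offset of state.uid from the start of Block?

Node: @0: gid [1B, align 1] → 1; +1 pad (align 2); @2: prio [2B, align 2] → 4; @4: pid [4B, align 4] → 8; @8: lock [4B, align 4] → 12; +4 pad (align 8); @16: uid [8B, align 8] → 24; size 24, align 8
@0: cooldown [4B, align 4] → 4
+4 pad (align 8)
@8: state [24B, align 8] → 32
within Node: uid at 16
8 + 16 = 24

24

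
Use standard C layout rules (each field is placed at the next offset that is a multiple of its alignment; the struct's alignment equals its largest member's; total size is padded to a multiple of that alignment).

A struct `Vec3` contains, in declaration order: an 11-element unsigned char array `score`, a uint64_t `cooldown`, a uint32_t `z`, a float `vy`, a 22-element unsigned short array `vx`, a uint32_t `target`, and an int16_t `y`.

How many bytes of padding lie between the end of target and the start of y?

0..11  score  (11B, 1-aligned)
11..16  -- padding (5B)
16..24  cooldown  (8B, 8-aligned)
24..28  z  (4B, 4-aligned)
28..32  vy  (4B, 4-aligned)
32..76  vx  (44B, 2-aligned)
76..80  target  (4B, 4-aligned)
80..82  y  (2B, 2-aligned)

0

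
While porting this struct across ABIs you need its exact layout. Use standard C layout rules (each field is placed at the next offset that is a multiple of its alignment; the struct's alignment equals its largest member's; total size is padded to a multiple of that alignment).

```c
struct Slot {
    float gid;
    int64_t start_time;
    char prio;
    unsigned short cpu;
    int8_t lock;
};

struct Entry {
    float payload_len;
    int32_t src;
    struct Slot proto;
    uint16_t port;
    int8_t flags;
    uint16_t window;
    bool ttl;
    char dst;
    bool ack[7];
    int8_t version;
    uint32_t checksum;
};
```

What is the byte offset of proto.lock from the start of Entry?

28

Slot: gid at 0 (size 4, align 4) → ends 4; pad 4 to align 8 for start_time; start_time at 8 (size 8, align 8) → ends 16; prio at 16 (size 1, align 1) → ends 17; pad 1 to align 2 for cpu; cpu at 18 (size 2, align 2) → ends 20; lock at 20 (size 1, align 1) → ends 21; tail pad 3 to reach multiple of 8; total 24 bytes, alignment 8
payload_len at 0 (size 4, align 4) → ends 4
src at 4 (size 4, align 4) → ends 8
proto at 8 (size 24, align 8) → ends 32
within Slot: lock at 20
8 + 20 = 28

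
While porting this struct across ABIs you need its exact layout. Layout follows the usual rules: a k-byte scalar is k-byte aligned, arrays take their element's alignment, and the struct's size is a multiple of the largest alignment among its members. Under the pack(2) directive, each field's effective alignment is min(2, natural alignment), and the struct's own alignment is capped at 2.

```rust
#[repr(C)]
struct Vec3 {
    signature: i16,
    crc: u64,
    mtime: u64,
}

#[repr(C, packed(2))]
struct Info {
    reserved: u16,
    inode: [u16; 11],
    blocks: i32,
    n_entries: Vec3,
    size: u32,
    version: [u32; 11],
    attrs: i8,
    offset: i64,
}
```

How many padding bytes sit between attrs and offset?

1

Vec3: signature at 0 (size 2, align 2) → ends 2; pad 6 to align 8 for crc; crc at 8 (size 8, align 8) → ends 16; mtime at 16 (size 8, align 8) → ends 24; total 24 bytes, alignment 8
reserved at 0 (size 2, align 2) → ends 2
inode at 2 (size 22, align 2) → ends 24
blocks at 24 (size 4, align 2) → ends 28
n_entries at 28 (size 24, align 2) → ends 52
size at 52 (size 4, align 2) → ends 56
version at 56 (size 44, align 2) → ends 100
attrs at 100 (size 1, align 1) → ends 101
pad 1 to align 2 for offset
offset at 102 (size 8, align 2) → ends 110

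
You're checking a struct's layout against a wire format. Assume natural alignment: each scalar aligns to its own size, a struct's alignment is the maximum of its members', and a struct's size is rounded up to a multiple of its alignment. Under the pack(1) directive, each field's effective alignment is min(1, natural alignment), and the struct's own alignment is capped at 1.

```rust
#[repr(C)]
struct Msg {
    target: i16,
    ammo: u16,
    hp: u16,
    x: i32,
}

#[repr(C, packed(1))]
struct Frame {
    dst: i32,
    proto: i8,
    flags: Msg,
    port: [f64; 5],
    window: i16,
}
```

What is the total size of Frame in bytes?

59 bytes

Msg: 0..2  target  (2B, 2-aligned); 2..4  ammo  (2B, 2-aligned); 4..6  hp  (2B, 2-aligned); 6..8  -- padding (2B); 8..12  x  (4B, 4-aligned); sizeof = 12, alignof = 4
0..4  dst  (4B, 1-aligned)
4..5  proto  (1B, 1-aligned)
5..17  flags  (12B, 1-aligned)
17..57  port  (40B, 1-aligned)
57..59  window  (2B, 1-aligned)
sizeof = 59, alignof = 1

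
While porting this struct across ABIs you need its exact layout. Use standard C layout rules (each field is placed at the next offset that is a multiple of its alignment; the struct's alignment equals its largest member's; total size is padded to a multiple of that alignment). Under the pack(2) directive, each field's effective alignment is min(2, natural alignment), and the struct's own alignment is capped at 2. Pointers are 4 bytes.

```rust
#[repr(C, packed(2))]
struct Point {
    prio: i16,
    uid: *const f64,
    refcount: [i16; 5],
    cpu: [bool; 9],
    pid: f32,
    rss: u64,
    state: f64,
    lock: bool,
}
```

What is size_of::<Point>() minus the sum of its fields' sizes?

2

@0: prio [2B, align 2] → 2
@2: uid [4B, align 2] → 6
@6: refcount [10B, align 2] → 16
@16: cpu [9B, align 1] → 25
+1 pad (align 2)
@26: pid [4B, align 2] → 30
@30: rss [8B, align 2] → 38
@38: state [8B, align 2] → 46
@46: lock [1B, align 1] → 47
+1 tail pad (align 2)
size 48, align 2
data bytes 46, size 48 → padding 2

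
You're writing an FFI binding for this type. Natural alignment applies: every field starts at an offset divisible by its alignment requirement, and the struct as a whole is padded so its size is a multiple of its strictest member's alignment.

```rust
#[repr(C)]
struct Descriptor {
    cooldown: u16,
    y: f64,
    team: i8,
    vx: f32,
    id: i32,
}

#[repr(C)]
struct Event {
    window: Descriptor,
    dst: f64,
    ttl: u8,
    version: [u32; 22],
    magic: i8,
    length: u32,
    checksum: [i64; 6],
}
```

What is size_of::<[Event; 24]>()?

4608

Descriptor: cooldown at 0 (size 2, align 2) → ends 2; pad 6 to align 8 for y; y at 8 (size 8, align 8) → ends 16; team at 16 (size 1, align 1) → ends 17; pad 3 to align 4 for vx; vx at 20 (size 4, align 4) → ends 24; id at 24 (size 4, align 4) → ends 28; tail pad 4 to reach multiple of 8; total 32 bytes, alignment 8
window at 0 (size 32, align 8) → ends 32
dst at 32 (size 8, align 8) → ends 40
ttl at 40 (size 1, align 1) → ends 41
pad 3 to align 4 for version
version at 44 (size 88, align 4) → ends 132
magic at 132 (size 1, align 1) → ends 133
pad 3 to align 4 for length
length at 136 (size 4, align 4) → ends 140
pad 4 to align 8 for checksum
checksum at 144 (size 48, align 8) → ends 192
total 192 bytes, alignment 8
array of 24: 24 × 192 = 4608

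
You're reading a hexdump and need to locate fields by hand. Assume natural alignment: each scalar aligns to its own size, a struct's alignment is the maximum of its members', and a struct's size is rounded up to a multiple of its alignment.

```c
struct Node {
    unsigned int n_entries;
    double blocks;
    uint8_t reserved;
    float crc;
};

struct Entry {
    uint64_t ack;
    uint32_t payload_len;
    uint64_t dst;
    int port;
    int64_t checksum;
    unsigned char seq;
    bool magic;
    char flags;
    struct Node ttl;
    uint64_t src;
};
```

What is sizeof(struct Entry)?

Node: n_entries at 0 (size 4, align 4) → ends 4; pad 4 to align 8 for blocks; blocks at 8 (size 8, align 8) → ends 16; reserved at 16 (size 1, align 1) → ends 17; pad 3 to align 4 for crc; crc at 20 (size 4, align 4) → ends 24; total 24 bytes, alignment 8
ack at 0 (size 8, align 8) → ends 8
payload_len at 8 (size 4, align 4) → ends 12
pad 4 to align 8 for dst
dst at 16 (size 8, align 8) → ends 24
port at 24 (size 4, align 4) → ends 28
pad 4 to align 8 for checksum
checksum at 32 (size 8, align 8) → ends 40
seq at 40 (size 1, align 1) → ends 41
magic at 41 (size 1, align 1) → ends 42
flags at 42 (size 1, align 1) → ends 43
pad 5 to align 8 for ttl
ttl at 48 (size 24, align 8) → ends 72
src at 72 (size 8, align 8) → ends 80
total 80 bytes, alignment 8

80 bytes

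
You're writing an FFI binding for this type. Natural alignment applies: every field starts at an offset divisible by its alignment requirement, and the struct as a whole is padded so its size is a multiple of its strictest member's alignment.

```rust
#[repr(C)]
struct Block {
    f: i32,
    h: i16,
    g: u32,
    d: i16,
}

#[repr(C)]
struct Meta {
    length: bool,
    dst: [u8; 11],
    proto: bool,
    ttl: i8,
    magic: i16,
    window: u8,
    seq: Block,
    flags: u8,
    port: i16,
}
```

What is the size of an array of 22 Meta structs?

880

Block: @0: f [4B, align 4] → 4; @4: h [2B, align 2] → 6; +2 pad (align 4); @8: g [4B, align 4] → 12; @12: d [2B, align 2] → 14; +2 tail pad (align 4); size 16, align 4
@0: length [1B, align 1] → 1
@1: dst [11B, align 1] → 12
@12: proto [1B, align 1] → 13
@13: ttl [1B, align 1] → 14
@14: magic [2B, align 2] → 16
@16: window [1B, align 1] → 17
+3 pad (align 4)
@20: seq [16B, align 4] → 36
@36: flags [1B, align 1] → 37
+1 pad (align 2)
@38: port [2B, align 2] → 40
size 40, align 4
array of 22: 22 × 40 = 880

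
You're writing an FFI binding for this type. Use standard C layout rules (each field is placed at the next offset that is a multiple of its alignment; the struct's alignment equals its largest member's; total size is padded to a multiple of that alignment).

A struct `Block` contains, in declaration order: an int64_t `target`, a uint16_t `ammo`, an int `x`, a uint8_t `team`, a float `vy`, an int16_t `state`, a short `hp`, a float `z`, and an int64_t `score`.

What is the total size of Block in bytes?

40

@0: target [8B, align 8] → 8
@8: ammo [2B, align 2] → 10
+2 pad (align 4)
@12: x [4B, align 4] → 16
@16: team [1B, align 1] → 17
+3 pad (align 4)
@20: vy [4B, align 4] → 24
@24: state [2B, align 2] → 26
@26: hp [2B, align 2] → 28
@28: z [4B, align 4] → 32
@32: score [8B, align 8] → 40
size 40, align 8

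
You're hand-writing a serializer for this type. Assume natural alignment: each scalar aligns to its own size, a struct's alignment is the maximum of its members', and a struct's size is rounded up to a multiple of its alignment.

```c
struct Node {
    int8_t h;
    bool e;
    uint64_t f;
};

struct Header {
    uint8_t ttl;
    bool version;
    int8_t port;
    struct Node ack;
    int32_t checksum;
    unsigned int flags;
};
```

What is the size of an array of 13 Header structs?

Node: h at 0 (size 1, align 1) → ends 1; e at 1 (size 1, align 1) → ends 2; pad 6 to align 8 for f; f at 8 (size 8, align 8) → ends 16; total 16 bytes, alignment 8
ttl at 0 (size 1, align 1) → ends 1
version at 1 (size 1, align 1) → ends 2
port at 2 (size 1, align 1) → ends 3
pad 5 to align 8 for ack
ack at 8 (size 16, align 8) → ends 24
checksum at 24 (size 4, align 4) → ends 28
flags at 28 (size 4, align 4) → ends 32
total 32 bytes, alignment 8
array of 13: 13 × 32 = 416

416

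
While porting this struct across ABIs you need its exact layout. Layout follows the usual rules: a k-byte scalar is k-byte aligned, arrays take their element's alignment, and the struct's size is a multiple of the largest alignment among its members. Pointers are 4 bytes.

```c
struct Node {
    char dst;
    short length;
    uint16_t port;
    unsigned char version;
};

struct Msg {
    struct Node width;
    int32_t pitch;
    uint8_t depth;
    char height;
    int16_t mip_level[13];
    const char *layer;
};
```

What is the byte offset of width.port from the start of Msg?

Node: 0..1  dst  (1B, 1-aligned); 1..2  -- padding (1B); 2..4  length  (2B, 2-aligned); 4..6  port  (2B, 2-aligned); 6..7  version  (1B, 1-aligned); 7..8  -- tail padding (1B); sizeof = 8, alignof = 2
0..8  width  (8B, 2-aligned)
within Node: port at 4
0 + 4 = 4

4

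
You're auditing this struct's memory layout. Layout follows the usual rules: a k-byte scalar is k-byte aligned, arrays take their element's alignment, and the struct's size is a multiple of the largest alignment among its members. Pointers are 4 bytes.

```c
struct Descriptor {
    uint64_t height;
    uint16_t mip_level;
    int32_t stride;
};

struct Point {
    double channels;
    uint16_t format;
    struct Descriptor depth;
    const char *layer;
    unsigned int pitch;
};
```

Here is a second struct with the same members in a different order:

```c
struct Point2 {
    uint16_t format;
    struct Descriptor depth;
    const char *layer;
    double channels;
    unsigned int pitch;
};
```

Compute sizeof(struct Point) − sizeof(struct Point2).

-8

Descriptor: height at 0 (size 8, align 8) → ends 8; mip_level at 8 (size 2, align 2) → ends 10; pad 2 to align 4 for stride; stride at 12 (size 4, align 4) → ends 16; total 16 bytes, alignment 8
channels at 0 (size 8, align 8) → ends 8
format at 8 (size 2, align 2) → ends 10
pad 6 to align 8 for depth
depth at 16 (size 16, align 8) → ends 32
layer at 32 (size 4, align 4) → ends 36
pitch at 36 (size 4, align 4) → ends 40
total 40 bytes, alignment 8
— Point2 —
format at 0 (size 2, align 2) → ends 2
pad 6 to align 8 for depth
depth at 8 (size 16, align 8) → ends 24
layer at 24 (size 4, align 4) → ends 28
pad 4 to align 8 for channels
channels at 32 (size 8, align 8) → ends 40
pitch at 40 (size 4, align 4) → ends 44
tail pad 4 to reach multiple of 8
total 48 bytes, alignment 8
40 − 48 = -8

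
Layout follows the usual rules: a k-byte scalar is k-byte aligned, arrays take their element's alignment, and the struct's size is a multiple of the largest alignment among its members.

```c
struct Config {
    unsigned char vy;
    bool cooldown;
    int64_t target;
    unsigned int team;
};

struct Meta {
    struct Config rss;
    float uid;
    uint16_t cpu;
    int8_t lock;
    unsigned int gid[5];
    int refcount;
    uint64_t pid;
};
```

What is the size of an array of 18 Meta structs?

Config: @0: vy [1B, align 1] → 1; @1: cooldown [1B, align 1] → 2; +6 pad (align 8); @8: target [8B, align 8] → 16; @16: team [4B, align 4] → 20; +4 tail pad (align 8); size 24, align 8
@0: rss [24B, align 8] → 24
@24: uid [4B, align 4] → 28
@28: cpu [2B, align 2] → 30
@30: lock [1B, align 1] → 31
+1 pad (align 4)
@32: gid [20B, align 4] → 52
@52: refcount [4B, align 4] → 56
@56: pid [8B, align 8] → 64
size 64, align 8
array of 18: 18 × 64 = 1152

1152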